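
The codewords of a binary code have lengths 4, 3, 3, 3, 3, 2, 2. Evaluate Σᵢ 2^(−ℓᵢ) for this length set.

With common denominator 2^4 = 16: Σ 2^(−ℓᵢ) = 1/16 + 2/16 + 2/16 + 2/16 + 2/16 + 4/16 + 4/16 = 17/16 = 1.0625.

1.0625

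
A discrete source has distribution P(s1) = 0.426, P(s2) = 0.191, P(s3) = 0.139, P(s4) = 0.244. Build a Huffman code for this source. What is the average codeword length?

1.904 bits/symbol

Repeatedly combine the two least-probable nodes; the expected code length is the sum of the merged weights.
merge 139/1000 + 191/1000 → 33/100
merge 61/250 + 33/100 → 287/500
merge 213/500 + 287/500 → 1
L = 33/100 + 287/500 + 1 = 238/125 = 1.904 bits/symbol.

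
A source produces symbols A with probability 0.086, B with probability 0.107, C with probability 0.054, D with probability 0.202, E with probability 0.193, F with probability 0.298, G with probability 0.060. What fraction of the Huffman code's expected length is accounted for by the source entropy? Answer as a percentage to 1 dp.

Entropy H = −Σ p log₂ p ≈ 2.5650 bits.
Huffman merges: 27/500+3/50→57/500; 43/500+107/1000→193/1000; 57/500+193/1000→307/1000; 193/1000+101/500→79/200; 149/500+307/1000→121/200; 79/200+121/200→1. L = 1307/500 ≈ 2.6140.
Efficiency = H/L = 2.5650/2.6140 = 98.1%.

98.1%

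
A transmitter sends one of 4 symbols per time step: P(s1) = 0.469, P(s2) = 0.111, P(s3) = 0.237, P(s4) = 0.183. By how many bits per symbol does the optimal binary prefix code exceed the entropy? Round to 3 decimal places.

Entropy H = −Σ p log₂ p ≈ 1.8050 bits.
Huffman merges: 111/1000+183/1000→147/500; 237/1000+147/500→531/1000; 469/1000+531/1000→1. L = 73/40 ≈ 1.8250.
L − H = 1.8250 − 1.8050 = 0.020 bits.

0.020 bits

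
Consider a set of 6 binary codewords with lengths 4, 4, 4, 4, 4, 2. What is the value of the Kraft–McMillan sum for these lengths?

0.5625

With common denominator 2^4 = 16: Σ 2^(−ℓᵢ) = 1/16 + 1/16 + 1/16 + 1/16 + 1/16 + 4/16 = 9/16 = 0.5625.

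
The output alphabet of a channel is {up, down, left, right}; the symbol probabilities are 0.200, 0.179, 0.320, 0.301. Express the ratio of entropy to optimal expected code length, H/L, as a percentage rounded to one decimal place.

97.8%

Entropy H = −Σ p log₂ p ≈ 1.9561 bits.
Huffman merges: 179/1000+1/5→379/1000; 301/1000+8/25→621/1000; 379/1000+621/1000→1. L = 2 ≈ 2.0000.
Efficiency = H/L = 1.9561/2.0000 = 97.8%.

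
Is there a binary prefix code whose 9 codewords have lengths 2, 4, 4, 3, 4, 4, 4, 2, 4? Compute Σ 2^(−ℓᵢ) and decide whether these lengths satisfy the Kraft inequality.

1; yes

With common denominator 2^4 = 16: Σ 2^(−ℓᵢ) = 4/16 + 1/16 + 1/16 + 2/16 + 1/16 + 1/16 + 1/16 + 4/16 + 1/16 = 16/16 = 1.
Kraft's inequality requires Σ ≤ 1; here Σ = 1 ≤ 1, so such a prefix code exists.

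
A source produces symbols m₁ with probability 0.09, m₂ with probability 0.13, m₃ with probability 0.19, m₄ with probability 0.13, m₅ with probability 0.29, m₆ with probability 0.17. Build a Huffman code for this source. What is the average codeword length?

Repeatedly combine the two least-probable nodes; the expected code length is the sum of the merged weights.
merge 9/100 + 13/100 → 11/50
merge 13/100 + 17/100 → 3/10
merge 19/100 + 11/50 → 41/100
merge 29/100 + 3/10 → 59/100
merge 41/100 + 59/100 → 1
L = 11/50 + 3/10 + 41/100 + 59/100 + 1 = 63/25 = 2.52 bits/symbol.

2.52 bits/symbol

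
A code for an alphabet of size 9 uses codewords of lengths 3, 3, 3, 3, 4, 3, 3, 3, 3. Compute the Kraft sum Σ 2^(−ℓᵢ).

1.0625

With common denominator 2^4 = 16: Σ 2^(−ℓᵢ) = 2/16 + 2/16 + 2/16 + 2/16 + 1/16 + 2/16 + 2/16 + 2/16 + 2/16 = 17/16 = 1.0625.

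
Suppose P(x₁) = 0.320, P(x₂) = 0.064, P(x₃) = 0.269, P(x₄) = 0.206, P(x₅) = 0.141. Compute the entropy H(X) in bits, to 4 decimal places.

H = −Σ pᵢ log₂ pᵢ.
−0.320·log₂(0.320) = 0.5260
−0.064·log₂(0.064) = 0.2538
−0.269·log₂(0.269) = 0.5096
−0.206·log₂(0.206) = 0.4695
−0.141·log₂(0.141) = 0.3985
Sum ≈ 2.1574 → 2.1574 bits.

2.1574 bits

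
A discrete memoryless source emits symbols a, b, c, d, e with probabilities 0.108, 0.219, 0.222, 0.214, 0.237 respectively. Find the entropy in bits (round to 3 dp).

H = −Σ pᵢ log₂ pᵢ.
−0.108·log₂(0.108) = 0.3468
−0.219·log₂(0.219) = 0.4798
−0.222·log₂(0.222) = 0.4820
−0.214·log₂(0.214) = 0.4760
−0.237·log₂(0.237) = 0.4923
Sum ≈ 2.2769 → 2.277 bits.

2.277 bits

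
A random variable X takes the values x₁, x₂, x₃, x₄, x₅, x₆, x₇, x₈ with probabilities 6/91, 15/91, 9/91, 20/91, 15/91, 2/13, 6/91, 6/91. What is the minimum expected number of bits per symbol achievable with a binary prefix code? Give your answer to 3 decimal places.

2.912 bits/symbol

Repeatedly combine the two least-probable nodes; the expected code length is the sum of the merged weights.
merge 6/91 + 6/91 → 12/91
merge 6/91 + 9/91 → 15/91
merge 12/91 + 2/13 → 2/7
merge 15/91 + 15/91 → 30/91
merge 15/91 + 20/91 → 5/13
merge 2/7 + 30/91 → 8/13
merge 5/13 + 8/13 → 1
L = 12/91 + 15/91 + 2/7 + 30/91 + 5/13 + 8/13 + 1 = 265/91 ≈ 2.912 bits/symbol.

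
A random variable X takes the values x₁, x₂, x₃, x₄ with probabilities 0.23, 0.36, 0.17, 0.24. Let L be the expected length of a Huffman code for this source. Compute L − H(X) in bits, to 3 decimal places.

0.053 bits

Entropy H = −Σ p log₂ p ≈ 1.9470 bits.
Huffman merges: 17/100+23/100→2/5; 6/25+9/25→3/5; 2/5+3/5→1. L = 2 ≈ 2.0000.
L − H = 2.0000 − 1.9470 = 0.053 bits.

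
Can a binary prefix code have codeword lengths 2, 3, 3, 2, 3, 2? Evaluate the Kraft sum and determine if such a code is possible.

With common denominator 2^3 = 8: Σ 2^(−ℓᵢ) = 2/8 + 1/8 + 1/8 + 2/8 + 1/8 + 2/8 = 9/8 = 1.125.
Kraft's inequality requires Σ ≤ 1; here Σ = 1.125 > 1, so no such prefix code exists.

1.125; no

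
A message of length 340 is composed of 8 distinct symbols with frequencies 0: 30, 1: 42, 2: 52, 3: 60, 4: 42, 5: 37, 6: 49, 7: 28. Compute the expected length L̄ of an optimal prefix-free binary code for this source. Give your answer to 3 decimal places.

2.994 bits/symbol

Probabilities are the counts divided by 340.
Repeatedly combine the two least-probable nodes; the expected code length is the sum of the merged weights.
merge 7/85 + 3/34 → 29/170
merge 37/340 + 21/170 → 79/340
merge 21/170 + 49/340 → 91/340
merge 13/85 + 29/170 → 11/34
merge 3/17 + 79/340 → 139/340
merge 91/340 + 11/34 → 201/340
merge 139/340 + 201/340 → 1
L = 29/170 + 79/340 + 91/340 + 11/34 + 139/340 + 201/340 + 1 = 509/170 ≈ 2.994 bits/symbol.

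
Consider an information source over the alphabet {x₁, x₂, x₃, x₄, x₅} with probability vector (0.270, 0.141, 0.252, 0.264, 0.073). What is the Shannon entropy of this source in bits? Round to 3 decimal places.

2.193 bits

H = −Σ pᵢ log₂ pᵢ.
−0.270·log₂(0.270) = 0.5100
−0.141·log₂(0.141) = 0.3985
−0.252·log₂(0.252) = 0.5011
−0.264·log₂(0.264) = 0.5072
−0.073·log₂(0.073) = 0.2756
Sum ≈ 2.1925 → 2.193 bits.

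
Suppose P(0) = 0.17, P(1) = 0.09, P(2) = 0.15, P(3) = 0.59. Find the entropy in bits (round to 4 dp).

H = −Σ pᵢ log₂ pᵢ.
−0.17·log₂(0.17) = 0.4346
−0.09·log₂(0.09) = 0.3127
−0.15·log₂(0.15) = 0.4105
−0.59·log₂(0.59) = 0.4491
Sum ≈ 1.6069 → 1.6069 bits.

1.6069 bits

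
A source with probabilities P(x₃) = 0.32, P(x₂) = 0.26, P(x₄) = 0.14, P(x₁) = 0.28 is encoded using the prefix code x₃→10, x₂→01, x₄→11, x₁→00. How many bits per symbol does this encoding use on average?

L̄ = Σ pᵢ·ℓᵢ = 0.32·2 + 0.26·2 + 0.14·2 + 0.28·2 = 2 bits/symbol.

2 bits/symbol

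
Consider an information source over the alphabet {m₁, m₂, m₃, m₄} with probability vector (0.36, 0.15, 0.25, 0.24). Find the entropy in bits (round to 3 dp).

1.935 bits

H = −Σ pᵢ log₂ pᵢ.
−0.36·log₂(0.36) = 0.5306
−0.15·log₂(0.15) = 0.4105
−0.25·log₂(0.25) = 0.5000
−0.24·log₂(0.24) = 0.4941
Sum ≈ 1.9353 → 1.935 bits.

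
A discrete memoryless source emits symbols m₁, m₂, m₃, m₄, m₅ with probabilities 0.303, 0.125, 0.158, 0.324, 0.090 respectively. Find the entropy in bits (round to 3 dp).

H = −Σ pᵢ log₂ pᵢ.
−0.303·log₂(0.303) = 0.5220
−0.125·log₂(0.125) = 0.3750
−0.158·log₂(0.158) = 0.4206
−0.324·log₂(0.324) = 0.5268
−0.090·log₂(0.090) = 0.3127
Sum ≈ 2.1570 → 2.157 bits.

2.157 bits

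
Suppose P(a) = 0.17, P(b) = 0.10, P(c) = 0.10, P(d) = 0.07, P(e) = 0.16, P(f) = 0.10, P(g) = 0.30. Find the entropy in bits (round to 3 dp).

H = −Σ pᵢ log₂ pᵢ.
−0.17·log₂(0.17) = 0.4346
−0.10·log₂(0.10) = 0.3322
−0.10·log₂(0.10) = 0.3322
−0.07·log₂(0.07) = 0.2686
−0.16·log₂(0.16) = 0.4230
−0.10·log₂(0.10) = 0.3322
−0.30·log₂(0.30) = 0.5211
Sum ≈ 2.6438 → 2.644 bits.

2.644 bits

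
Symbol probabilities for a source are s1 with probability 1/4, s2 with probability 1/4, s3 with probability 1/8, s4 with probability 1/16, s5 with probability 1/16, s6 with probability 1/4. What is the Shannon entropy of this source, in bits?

Each probability is a power of 1/2, so log₂(1/p) is an integer.
H = Σ p·log₂(1/p) = 1/4·2 + 1/4·2 + 1/8·3 + 1/16·4 + 1/16·4 + 1/4·2 = 2.375 bits.

2.375 bits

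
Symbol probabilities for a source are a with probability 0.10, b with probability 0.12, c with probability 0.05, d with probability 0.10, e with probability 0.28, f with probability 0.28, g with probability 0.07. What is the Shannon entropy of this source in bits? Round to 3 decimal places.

2.545 bits

H = −Σ pᵢ log₂ pᵢ.
−0.10·log₂(0.10) = 0.3322
−0.12·log₂(0.12) = 0.3671
−0.05·log₂(0.05) = 0.2161
−0.10·log₂(0.10) = 0.3322
−0.28·log₂(0.28) = 0.5142
−0.28·log₂(0.28) = 0.5142
−0.07·log₂(0.07) = 0.2686
Sum ≈ 2.5445 → 2.545 bits.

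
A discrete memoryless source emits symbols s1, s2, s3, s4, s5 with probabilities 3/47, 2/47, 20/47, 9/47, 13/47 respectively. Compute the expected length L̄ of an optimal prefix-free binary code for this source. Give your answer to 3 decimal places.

1.979 bits/symbol

Repeatedly combine the two least-probable nodes; the expected code length is the sum of the merged weights.
merge 2/47 + 3/47 → 5/47
merge 5/47 + 9/47 → 14/47
merge 13/47 + 14/47 → 27/47
merge 20/47 + 27/47 → 1
L = 5/47 + 14/47 + 27/47 + 1 = 93/47 ≈ 1.979 bits/symbol.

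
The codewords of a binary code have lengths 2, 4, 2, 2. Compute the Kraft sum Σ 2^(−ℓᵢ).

With common denominator 2^4 = 16: Σ 2^(−ℓᵢ) = 4/16 + 1/16 + 4/16 + 4/16 = 13/16 = 0.8125.

0.8125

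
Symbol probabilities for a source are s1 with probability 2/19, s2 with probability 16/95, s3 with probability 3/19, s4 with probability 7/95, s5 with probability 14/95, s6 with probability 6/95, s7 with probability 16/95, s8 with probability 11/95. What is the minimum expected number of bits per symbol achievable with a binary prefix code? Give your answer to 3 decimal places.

Repeatedly combine the two least-probable nodes; the expected code length is the sum of the merged weights.
merge 6/95 + 7/95 → 13/95
merge 2/19 + 11/95 → 21/95
merge 13/95 + 14/95 → 27/95
merge 3/19 + 16/95 → 31/95
merge 16/95 + 21/95 → 37/95
merge 27/95 + 31/95 → 58/95
merge 37/95 + 58/95 → 1
L = 13/95 + 21/95 + 27/95 + 31/95 + 37/95 + 58/95 + 1 = 282/95 ≈ 2.968 bits/symbol.

2.968 bits/symbol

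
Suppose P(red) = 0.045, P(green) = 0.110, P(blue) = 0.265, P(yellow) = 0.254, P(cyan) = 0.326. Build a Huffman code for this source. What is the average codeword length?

2.155 bits/symbol

Repeatedly combine the two least-probable nodes; the expected code length is the sum of the merged weights.
merge 9/200 + 11/100 → 31/200
merge 31/200 + 127/500 → 409/1000
merge 53/200 + 163/500 → 591/1000
merge 409/1000 + 591/1000 → 1
L = 31/200 + 409/1000 + 591/1000 + 1 = 431/200 = 2.155 bits/symbol.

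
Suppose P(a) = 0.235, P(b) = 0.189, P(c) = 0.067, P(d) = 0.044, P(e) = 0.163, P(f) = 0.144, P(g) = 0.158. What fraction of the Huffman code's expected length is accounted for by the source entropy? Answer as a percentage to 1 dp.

98.8%

Entropy H = −Σ p log₂ p ≈ 2.6546 bits.
Huffman merges: 11/250+67/1000→111/1000; 111/1000+18/125→51/200; 79/500+163/1000→321/1000; 189/1000+47/200→53/125; 51/200+321/1000→72/125; 53/125+72/125→1. L = 2687/1000 ≈ 2.6870.
Efficiency = H/L = 2.6546/2.6870 = 98.8%.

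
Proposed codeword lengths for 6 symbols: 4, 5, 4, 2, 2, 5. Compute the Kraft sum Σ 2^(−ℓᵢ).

With common denominator 2^5 = 32: Σ 2^(−ℓᵢ) = 2/32 + 1/32 + 2/32 + 8/32 + 8/32 + 1/32 = 22/32 = 0.6875.

0.6875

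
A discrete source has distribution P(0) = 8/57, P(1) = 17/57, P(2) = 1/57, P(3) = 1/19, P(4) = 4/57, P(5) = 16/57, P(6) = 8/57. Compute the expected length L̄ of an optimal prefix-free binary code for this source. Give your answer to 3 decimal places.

2.491 bits/symbol

Repeatedly combine the two least-probable nodes; the expected code length is the sum of the merged weights.
merge 1/57 + 1/19 → 4/57
merge 4/57 + 4/57 → 8/57
merge 8/57 + 8/57 → 16/57
merge 8/57 + 16/57 → 8/19
merge 16/57 + 17/57 → 11/19
merge 8/19 + 11/19 → 1
L = 4/57 + 8/57 + 16/57 + 8/19 + 11/19 + 1 = 142/57 ≈ 2.491 bits/symbol.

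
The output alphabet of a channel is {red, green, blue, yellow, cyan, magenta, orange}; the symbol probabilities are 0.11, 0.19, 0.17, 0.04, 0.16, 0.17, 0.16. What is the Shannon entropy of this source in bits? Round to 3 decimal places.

H = −Σ pᵢ log₂ pᵢ.
−0.11·log₂(0.11) = 0.3503
−0.19·log₂(0.19) = 0.4552
−0.17·log₂(0.17) = 0.4346
−0.04·log₂(0.04) = 0.1858
−0.16·log₂(0.16) = 0.4230
−0.17·log₂(0.17) = 0.4346
−0.16·log₂(0.16) = 0.4230
Sum ≈ 2.7065 → 2.706 bits.

2.706 bits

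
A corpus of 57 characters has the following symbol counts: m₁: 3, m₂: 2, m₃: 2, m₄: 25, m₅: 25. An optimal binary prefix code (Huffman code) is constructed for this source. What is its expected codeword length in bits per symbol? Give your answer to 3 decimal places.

1.754 bits/symbol

Probabilities are the counts divided by 57.
Repeatedly combine the two least-probable nodes; the expected code length is the sum of the merged weights.
merge 2/57 + 2/57 → 4/57
merge 1/19 + 4/57 → 7/57
merge 7/57 + 25/57 → 32/57
merge 25/57 + 32/57 → 1
L = 4/57 + 7/57 + 32/57 + 1 = 100/57 ≈ 1.754 bits/symbol.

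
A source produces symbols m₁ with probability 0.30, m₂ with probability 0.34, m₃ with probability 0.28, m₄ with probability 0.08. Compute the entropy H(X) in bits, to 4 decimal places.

1.8560 bits

H = −Σ pᵢ log₂ pᵢ.
−0.30·log₂(0.30) = 0.5211
−0.34·log₂(0.34) = 0.5292
−0.28·log₂(0.28) = 0.5142
−0.08·log₂(0.08) = 0.2915
Sum ≈ 1.8560 → 1.8560 bits.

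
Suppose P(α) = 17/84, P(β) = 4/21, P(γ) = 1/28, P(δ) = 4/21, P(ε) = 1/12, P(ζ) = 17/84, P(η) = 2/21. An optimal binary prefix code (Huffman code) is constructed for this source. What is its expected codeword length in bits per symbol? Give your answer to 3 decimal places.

Repeatedly combine the two least-probable nodes; the expected code length is the sum of the merged weights.
merge 1/28 + 1/12 → 5/42
merge 2/21 + 5/42 → 3/14
merge 4/21 + 4/21 → 8/21
merge 17/84 + 17/84 → 17/42
merge 3/14 + 8/21 → 25/42
merge 17/42 + 25/42 → 1
L = 5/42 + 3/14 + 8/21 + 17/42 + 25/42 + 1 = 19/7 ≈ 2.714 bits/symbol.

2.714 bits/symbol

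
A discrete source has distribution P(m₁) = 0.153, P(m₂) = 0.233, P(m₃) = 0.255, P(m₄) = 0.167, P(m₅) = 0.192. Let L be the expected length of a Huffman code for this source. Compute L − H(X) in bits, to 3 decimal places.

0.025 bits

Entropy H = −Σ p log₂ p ≈ 2.2951 bits.
Huffman merges: 153/1000+167/1000→8/25; 24/125+233/1000→17/40; 51/200+8/25→23/40; 17/40+23/40→1. L = 58/25 ≈ 2.3200.
L − H = 2.3200 − 2.2951 = 0.025 bits.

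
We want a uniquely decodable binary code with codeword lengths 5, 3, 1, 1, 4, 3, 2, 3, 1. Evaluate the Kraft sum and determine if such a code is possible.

With common denominator 2^5 = 32: Σ 2^(−ℓᵢ) = 1/32 + 4/32 + 16/32 + 16/32 + 2/32 + 4/32 + 8/32 + 4/32 + 16/32 = 71/32 = 2.21875.
Kraft's inequality requires Σ ≤ 1; here Σ = 2.21875 > 1, so no such prefix code exists.

2.21875; no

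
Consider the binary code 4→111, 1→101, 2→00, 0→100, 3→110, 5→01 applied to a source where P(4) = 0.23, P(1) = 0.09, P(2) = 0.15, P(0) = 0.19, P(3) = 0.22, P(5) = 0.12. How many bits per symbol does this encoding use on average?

2.73 bits/symbol

L̄ = Σ pᵢ·ℓᵢ = 0.23·3 + 0.09·3 + 0.15·2 + 0.19·3 + 0.22·3 + 0.12·2 = 2.73 bits/symbol.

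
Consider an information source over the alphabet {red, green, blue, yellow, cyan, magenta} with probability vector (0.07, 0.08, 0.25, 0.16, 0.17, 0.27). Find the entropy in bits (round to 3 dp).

H = −Σ pᵢ log₂ pᵢ.
−0.07·log₂(0.07) = 0.2686
−0.08·log₂(0.08) = 0.2915
−0.25·log₂(0.25) = 0.5000
−0.16·log₂(0.16) = 0.4230
−0.17·log₂(0.17) = 0.4346
−0.27·log₂(0.27) = 0.5100
Sum ≈ 2.4277 → 2.428 bits.

2.428 bits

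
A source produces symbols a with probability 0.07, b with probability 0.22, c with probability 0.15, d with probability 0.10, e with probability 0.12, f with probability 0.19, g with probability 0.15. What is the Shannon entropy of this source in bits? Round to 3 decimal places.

H = −Σ pᵢ log₂ pᵢ.
−0.07·log₂(0.07) = 0.2686
−0.22·log₂(0.22) = 0.4806
−0.15·log₂(0.15) = 0.4105
−0.10·log₂(0.10) = 0.3322
−0.12·log₂(0.12) = 0.3671
−0.19·log₂(0.19) = 0.4552
−0.15·log₂(0.15) = 0.4105
Sum ≈ 2.7247 → 2.725 bits.

2.725 bits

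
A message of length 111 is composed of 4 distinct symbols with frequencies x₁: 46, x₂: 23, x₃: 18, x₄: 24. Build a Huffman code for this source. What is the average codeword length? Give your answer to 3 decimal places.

Probabilities are the counts divided by 111.
Repeatedly combine the two least-probable nodes; the expected code length is the sum of the merged weights.
merge 6/37 + 23/111 → 41/111
merge 8/37 + 41/111 → 65/111
merge 46/111 + 65/111 → 1
L = 41/111 + 65/111 + 1 = 217/111 ≈ 1.955 bits/symbol.

1.955 bits/symbol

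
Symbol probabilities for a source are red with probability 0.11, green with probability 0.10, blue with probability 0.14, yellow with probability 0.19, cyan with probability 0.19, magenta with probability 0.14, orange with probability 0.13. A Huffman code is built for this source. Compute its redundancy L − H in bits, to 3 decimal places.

0.040 bits

Entropy H = −Σ p log₂ p ≈ 2.7698 bits.
Huffman merges: 1/10+11/100→21/100; 13/100+7/50→27/100; 7/50+19/100→33/100; 19/100+21/100→2/5; 27/100+33/100→3/5; 2/5+3/5→1. L = 281/100 ≈ 2.8100.
L − H = 2.8100 − 2.7698 = 0.040 bits.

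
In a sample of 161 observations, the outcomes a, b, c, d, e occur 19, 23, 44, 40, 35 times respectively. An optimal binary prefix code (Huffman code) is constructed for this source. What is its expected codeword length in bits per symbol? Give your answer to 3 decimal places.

2.261 bits/symbol

Probabilities are the counts divided by 161.
Repeatedly combine the two least-probable nodes; the expected code length is the sum of the merged weights.
merge 19/161 + 1/7 → 6/23
merge 5/23 + 40/161 → 75/161
merge 6/23 + 44/161 → 86/161
merge 75/161 + 86/161 → 1
L = 6/23 + 75/161 + 86/161 + 1 = 52/23 ≈ 2.261 bits/symbol.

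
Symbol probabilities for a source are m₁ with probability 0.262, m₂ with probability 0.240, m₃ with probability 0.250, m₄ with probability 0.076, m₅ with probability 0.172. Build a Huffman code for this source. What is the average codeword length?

Repeatedly combine the two least-probable nodes; the expected code length is the sum of the merged weights.
merge 19/250 + 43/250 → 31/125
merge 6/25 + 31/125 → 61/125
merge 1/4 + 131/500 → 64/125
merge 61/125 + 64/125 → 1
L = 31/125 + 61/125 + 64/125 + 1 = 281/125 = 2.248 bits/symbol.

2.248 bits/symbol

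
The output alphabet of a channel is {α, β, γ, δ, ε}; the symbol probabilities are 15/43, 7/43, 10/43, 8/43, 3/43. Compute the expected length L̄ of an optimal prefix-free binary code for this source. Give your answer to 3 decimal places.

Repeatedly combine the two least-probable nodes; the expected code length is the sum of the merged weights.
merge 3/43 + 7/43 → 10/43
merge 8/43 + 10/43 → 18/43
merge 10/43 + 15/43 → 25/43
merge 18/43 + 25/43 → 1
L = 10/43 + 18/43 + 25/43 + 1 = 96/43 ≈ 2.233 bits/symbol.

2.233 bits/symbol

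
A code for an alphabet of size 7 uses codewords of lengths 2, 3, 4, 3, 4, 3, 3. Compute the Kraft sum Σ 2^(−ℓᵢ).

With common denominator 2^4 = 16: Σ 2^(−ℓᵢ) = 4/16 + 2/16 + 1/16 + 2/16 + 1/16 + 2/16 + 2/16 = 14/16 = 0.875.

0.875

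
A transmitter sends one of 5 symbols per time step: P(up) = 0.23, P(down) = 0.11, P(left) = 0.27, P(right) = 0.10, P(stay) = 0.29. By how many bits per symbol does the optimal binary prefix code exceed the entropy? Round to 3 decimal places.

0.012 bits

Entropy H = −Σ p log₂ p ≈ 2.1981 bits.
Huffman merges: 1/10+11/100→21/100; 21/100+23/100→11/25; 27/100+29/100→14/25; 11/25+14/25→1. L = 221/100 ≈ 2.2100.
L − H = 2.2100 − 2.1981 = 0.012 bits.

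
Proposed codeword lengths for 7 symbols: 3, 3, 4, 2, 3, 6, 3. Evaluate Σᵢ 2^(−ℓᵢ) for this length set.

With common denominator 2^6 = 64: Σ 2^(−ℓᵢ) = 8/64 + 8/64 + 4/64 + 16/64 + 8/64 + 1/64 + 8/64 = 53/64 = 0.828125.

0.828125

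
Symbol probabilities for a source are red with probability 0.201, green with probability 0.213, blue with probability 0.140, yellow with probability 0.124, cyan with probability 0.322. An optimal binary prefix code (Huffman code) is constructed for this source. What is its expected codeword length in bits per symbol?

Repeatedly combine the two least-probable nodes; the expected code length is the sum of the merged weights.
merge 31/250 + 7/50 → 33/125
merge 201/1000 + 213/1000 → 207/500
merge 33/125 + 161/500 → 293/500
merge 207/500 + 293/500 → 1
L = 33/125 + 207/500 + 293/500 + 1 = 283/125 = 2.264 bits/symbol.

2.264 bits/symbol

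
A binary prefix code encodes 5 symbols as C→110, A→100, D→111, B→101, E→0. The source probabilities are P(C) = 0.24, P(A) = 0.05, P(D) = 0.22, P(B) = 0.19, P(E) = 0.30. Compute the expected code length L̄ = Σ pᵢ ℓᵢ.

2.4 bits/symbol

L̄ = Σ pᵢ·ℓᵢ = 0.24·3 + 0.05·3 + 0.22·3 + 0.19·3 + 0.30·1 = 2.4 bits/symbol.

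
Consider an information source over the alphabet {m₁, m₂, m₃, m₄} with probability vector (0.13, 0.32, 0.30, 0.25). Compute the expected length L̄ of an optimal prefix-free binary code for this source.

2 bits/symbol

Repeatedly combine the two least-probable nodes; the expected code length is the sum of the merged weights.
merge 13/100 + 1/4 → 19/50
merge 3/10 + 8/25 → 31/50
merge 19/50 + 31/50 → 1
L = 19/50 + 31/50 + 1 = 2 bits/symbol.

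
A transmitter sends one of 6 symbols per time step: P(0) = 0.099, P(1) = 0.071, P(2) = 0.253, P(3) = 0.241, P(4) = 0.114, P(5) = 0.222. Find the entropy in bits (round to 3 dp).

H = −Σ pᵢ log₂ pᵢ.
−0.099·log₂(0.099) = 0.3303
−0.071·log₂(0.071) = 0.2709
−0.253·log₂(0.253) = 0.5016
−0.241·log₂(0.241) = 0.4947
−0.114·log₂(0.114) = 0.3571
−0.222·log₂(0.222) = 0.4820
Sum ≈ 2.4368 → 2.437 bits.

2.437 bits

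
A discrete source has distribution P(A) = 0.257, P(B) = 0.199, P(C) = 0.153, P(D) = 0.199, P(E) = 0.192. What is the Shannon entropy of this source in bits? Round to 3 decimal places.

H = −Σ pᵢ log₂ pᵢ.
−0.257·log₂(0.257) = 0.5038
−0.199·log₂(0.199) = 0.4635
−0.153·log₂(0.153) = 0.4144
−0.199·log₂(0.199) = 0.4635
−0.192·log₂(0.192) = 0.4571
Sum ≈ 2.3023 → 2.302 bits.

2.302 bits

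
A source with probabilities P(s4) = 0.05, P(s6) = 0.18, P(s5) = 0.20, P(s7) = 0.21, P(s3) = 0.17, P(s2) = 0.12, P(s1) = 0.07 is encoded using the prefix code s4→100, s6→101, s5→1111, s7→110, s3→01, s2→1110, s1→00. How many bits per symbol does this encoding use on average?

3.08 bits/symbol

L̄ = Σ pᵢ·ℓᵢ = 0.05·3 + 0.18·3 + 0.20·4 + 0.21·3 + 0.17·2 + 0.12·4 + 0.07·2 = 3.08 bits/symbol.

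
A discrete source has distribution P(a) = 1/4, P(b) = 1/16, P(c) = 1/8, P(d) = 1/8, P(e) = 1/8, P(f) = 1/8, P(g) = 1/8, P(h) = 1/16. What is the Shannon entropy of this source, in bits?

Each probability is a power of 1/2, so log₂(1/p) is an integer.
H = Σ p·log₂(1/p) = 1/4·2 + 1/16·4 + 1/8·3 + 1/8·3 + 1/8·3 + 1/8·3 + 1/8·3 + 1/16·4 = 2.875 bits.

2.875 bits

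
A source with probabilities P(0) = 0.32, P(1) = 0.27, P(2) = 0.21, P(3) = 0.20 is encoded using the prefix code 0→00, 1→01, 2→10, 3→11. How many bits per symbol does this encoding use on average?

2 bits/symbol

L̄ = Σ pᵢ·ℓᵢ = 0.32·2 + 0.27·2 + 0.21·2 + 0.20·2 = 2 bits/symbol.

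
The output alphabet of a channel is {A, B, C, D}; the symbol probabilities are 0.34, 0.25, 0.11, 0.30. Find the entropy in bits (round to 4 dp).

H = −Σ pᵢ log₂ pᵢ.
−0.34·log₂(0.34) = 0.5292
−0.25·log₂(0.25) = 0.5000
−0.11·log₂(0.11) = 0.3503
−0.30·log₂(0.30) = 0.5211
Sum ≈ 1.9006 → 1.9006 bits.

1.9006 bits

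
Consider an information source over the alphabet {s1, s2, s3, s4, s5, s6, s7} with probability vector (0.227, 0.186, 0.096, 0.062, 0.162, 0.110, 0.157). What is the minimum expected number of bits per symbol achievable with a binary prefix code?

Repeatedly combine the two least-probable nodes; the expected code length is the sum of the merged weights.
merge 31/500 + 12/125 → 79/500
merge 11/100 + 157/1000 → 267/1000
merge 79/500 + 81/500 → 8/25
merge 93/500 + 227/1000 → 413/1000
merge 267/1000 + 8/25 → 587/1000
merge 413/1000 + 587/1000 → 1
L = 79/500 + 267/1000 + 8/25 + 413/1000 + 587/1000 + 1 = 549/200 = 2.745 bits/symbol.

2.745 bits/symbol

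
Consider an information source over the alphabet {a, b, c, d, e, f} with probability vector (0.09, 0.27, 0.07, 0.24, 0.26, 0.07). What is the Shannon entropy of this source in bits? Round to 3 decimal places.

H = −Σ pᵢ log₂ pᵢ.
−0.09·log₂(0.09) = 0.3127
−0.27·log₂(0.27) = 0.5100
−0.07·log₂(0.07) = 0.2686
−0.24·log₂(0.24) = 0.4941
−0.26·log₂(0.26) = 0.5053
−0.07·log₂(0.07) = 0.2686
Sum ≈ 2.3592 → 2.359 bits.

2.359 bits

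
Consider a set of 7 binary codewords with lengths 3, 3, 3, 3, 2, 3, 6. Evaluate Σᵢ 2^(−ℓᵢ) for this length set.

With common denominator 2^6 = 64: Σ 2^(−ℓᵢ) = 8/64 + 8/64 + 8/64 + 8/64 + 16/64 + 8/64 + 1/64 = 57/64 = 0.890625.

0.890625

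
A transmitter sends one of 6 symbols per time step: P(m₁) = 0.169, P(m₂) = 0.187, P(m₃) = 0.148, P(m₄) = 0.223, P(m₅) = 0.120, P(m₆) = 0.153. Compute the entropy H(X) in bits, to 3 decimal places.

2.558 bits

H = −Σ pᵢ log₂ pᵢ.
−0.169·log₂(0.169) = 0.4335
−0.187·log₂(0.187) = 0.4523
−0.148·log₂(0.148) = 0.4079
−0.223·log₂(0.223) = 0.4828
−0.120·log₂(0.120) = 0.3671
−0.153·log₂(0.153) = 0.4144
Sum ≈ 2.5580 → 2.558 bits.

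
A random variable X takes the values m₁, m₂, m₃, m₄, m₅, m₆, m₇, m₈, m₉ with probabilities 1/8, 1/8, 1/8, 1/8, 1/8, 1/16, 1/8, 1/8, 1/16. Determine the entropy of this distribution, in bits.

Each probability is a power of 1/2, so log₂(1/p) is an integer.
H = Σ p·log₂(1/p) = 1/8·3 + 1/8·3 + 1/8·3 + 1/8·3 + 1/8·3 + 1/16·4 + 1/8·3 + 1/8·3 + 1/16·4 = 3.125 bits.

3.125 bits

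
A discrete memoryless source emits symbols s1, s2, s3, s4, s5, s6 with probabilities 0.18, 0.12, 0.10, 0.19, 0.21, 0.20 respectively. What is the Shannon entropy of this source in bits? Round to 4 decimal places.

H = −Σ pᵢ log₂ pᵢ.
−0.18·log₂(0.18) = 0.4453
−0.12·log₂(0.12) = 0.3671
−0.10·log₂(0.10) = 0.3322
−0.19·log₂(0.19) = 0.4552
−0.21·log₂(0.21) = 0.4728
−0.20·log₂(0.20) = 0.4644
Sum ≈ 2.5370 → 2.5370 bits.

2.5370 bits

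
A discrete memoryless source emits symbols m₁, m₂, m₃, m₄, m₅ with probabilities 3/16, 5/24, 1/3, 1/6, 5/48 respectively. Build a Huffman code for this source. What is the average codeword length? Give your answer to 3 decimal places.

2.271 bits/symbol

Repeatedly combine the two least-probable nodes; the expected code length is the sum of the merged weights.
merge 5/48 + 1/6 → 13/48
merge 3/16 + 5/24 → 19/48
merge 13/48 + 1/3 → 29/48
merge 19/48 + 29/48 → 1
L = 13/48 + 19/48 + 29/48 + 1 = 109/48 ≈ 2.271 bits/symbol.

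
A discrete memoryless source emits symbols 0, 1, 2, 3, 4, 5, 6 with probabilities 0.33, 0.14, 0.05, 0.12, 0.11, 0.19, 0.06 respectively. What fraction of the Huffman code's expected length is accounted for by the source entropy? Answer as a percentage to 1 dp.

Entropy H = −Σ p log₂ p ≈ 2.5571 bits.
Huffman merges: 1/20+3/50→11/100; 11/100+11/100→11/50; 3/25+7/50→13/50; 19/100+11/50→41/100; 13/50+33/100→59/100; 41/100+59/100→1. L = 259/100 ≈ 2.5900.
Efficiency = H/L = 2.5571/2.5900 = 98.7%.

98.7%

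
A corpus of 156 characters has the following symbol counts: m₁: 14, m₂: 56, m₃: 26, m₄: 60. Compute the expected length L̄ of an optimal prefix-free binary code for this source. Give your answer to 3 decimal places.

Probabilities are the counts divided by 156.
Repeatedly combine the two least-probable nodes; the expected code length is the sum of the merged weights.
merge 7/78 + 1/6 → 10/39
merge 10/39 + 14/39 → 8/13
merge 5/13 + 8/13 → 1
L = 10/39 + 8/13 + 1 = 73/39 ≈ 1.872 bits/symbol.

1.872 bits/symbol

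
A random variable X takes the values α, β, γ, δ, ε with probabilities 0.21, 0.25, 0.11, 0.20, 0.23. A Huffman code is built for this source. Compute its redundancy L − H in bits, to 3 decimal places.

0.035 bits

Entropy H = −Σ p log₂ p ≈ 2.2752 bits.
Huffman merges: 11/100+1/5→31/100; 21/100+23/100→11/25; 1/4+31/100→14/25; 11/25+14/25→1. L = 231/100 ≈ 2.3100.
L − H = 2.3100 − 2.2752 = 0.035 bits.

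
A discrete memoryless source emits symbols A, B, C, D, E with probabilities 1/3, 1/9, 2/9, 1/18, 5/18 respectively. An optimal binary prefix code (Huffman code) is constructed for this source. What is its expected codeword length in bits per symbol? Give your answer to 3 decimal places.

2.167 bits/symbol

Repeatedly combine the two least-probable nodes; the expected code length is the sum of the merged weights.
merge 1/18 + 1/9 → 1/6
merge 1/6 + 2/9 → 7/18
merge 5/18 + 1/3 → 11/18
merge 7/18 + 11/18 → 1
L = 1/6 + 7/18 + 11/18 + 1 = 13/6 ≈ 2.167 bits/symbol.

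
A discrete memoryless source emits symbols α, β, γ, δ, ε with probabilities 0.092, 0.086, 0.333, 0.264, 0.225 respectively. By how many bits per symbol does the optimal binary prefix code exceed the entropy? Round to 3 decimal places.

Entropy H = −Σ p log₂ p ≈ 2.1408 bits.
Huffman merges: 43/500+23/250→89/500; 89/500+9/40→403/1000; 33/125+333/1000→597/1000; 403/1000+597/1000→1. L = 1089/500 ≈ 2.1780.
L − H = 2.1780 − 2.1408 = 0.037 bits.

0.037 bits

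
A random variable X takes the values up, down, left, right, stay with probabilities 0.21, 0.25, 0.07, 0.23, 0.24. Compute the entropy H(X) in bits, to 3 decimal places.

2.223 bits

H = −Σ pᵢ log₂ pᵢ.
−0.21·log₂(0.21) = 0.4728
−0.25·log₂(0.25) = 0.5000
−0.07·log₂(0.07) = 0.2686
−0.23·log₂(0.23) = 0.4877
−0.24·log₂(0.24) = 0.4941
Sum ≈ 2.2232 → 2.223 bits.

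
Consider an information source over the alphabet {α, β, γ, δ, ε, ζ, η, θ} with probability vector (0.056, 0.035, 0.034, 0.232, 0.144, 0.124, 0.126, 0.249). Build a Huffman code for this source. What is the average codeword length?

Repeatedly combine the two least-probable nodes; the expected code length is the sum of the merged weights.
merge 17/500 + 7/200 → 69/1000
merge 7/125 + 69/1000 → 1/8
merge 31/250 + 1/8 → 249/1000
merge 63/500 + 18/125 → 27/100
merge 29/125 + 249/1000 → 481/1000
merge 249/1000 + 27/100 → 519/1000
merge 481/1000 + 519/1000 → 1
L = 69/1000 + 1/8 + 249/1000 + 27/100 + 481/1000 + 519/1000 + 1 = 2713/1000 = 2.713 bits/symbol.

2.713 bits/symbol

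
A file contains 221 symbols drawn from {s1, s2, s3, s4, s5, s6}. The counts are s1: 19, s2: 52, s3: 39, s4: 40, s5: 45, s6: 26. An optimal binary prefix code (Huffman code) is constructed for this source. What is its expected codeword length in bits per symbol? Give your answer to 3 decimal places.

2.561 bits/symbol

Probabilities are the counts divided by 221.
Repeatedly combine the two least-probable nodes; the expected code length is the sum of the merged weights.
merge 19/221 + 2/17 → 45/221
merge 3/17 + 40/221 → 79/221
merge 45/221 + 45/221 → 90/221
merge 4/17 + 79/221 → 131/221
merge 90/221 + 131/221 → 1
L = 45/221 + 79/221 + 90/221 + 131/221 + 1 = 566/221 ≈ 2.561 bits/symbol.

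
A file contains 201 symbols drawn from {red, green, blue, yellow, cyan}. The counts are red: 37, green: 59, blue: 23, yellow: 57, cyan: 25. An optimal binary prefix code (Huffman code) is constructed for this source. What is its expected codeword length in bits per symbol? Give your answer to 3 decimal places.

2.239 bits/symbol

Probabilities are the counts divided by 201.
Repeatedly combine the two least-probable nodes; the expected code length is the sum of the merged weights.
merge 23/201 + 25/201 → 16/67
merge 37/201 + 16/67 → 85/201
merge 19/67 + 59/201 → 116/201
merge 85/201 + 116/201 → 1
L = 16/67 + 85/201 + 116/201 + 1 = 150/67 ≈ 2.239 bits/symbol.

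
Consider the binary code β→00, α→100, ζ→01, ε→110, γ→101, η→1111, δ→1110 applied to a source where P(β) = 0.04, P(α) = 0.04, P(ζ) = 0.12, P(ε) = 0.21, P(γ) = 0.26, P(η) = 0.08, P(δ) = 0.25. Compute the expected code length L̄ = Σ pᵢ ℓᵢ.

3.17 bits/symbol

L̄ = Σ pᵢ·ℓᵢ = 0.04·2 + 0.04·3 + 0.12·2 + 0.21·3 + 0.26·3 + 0.08·4 + 0.25·4 = 3.17 bits/symbol.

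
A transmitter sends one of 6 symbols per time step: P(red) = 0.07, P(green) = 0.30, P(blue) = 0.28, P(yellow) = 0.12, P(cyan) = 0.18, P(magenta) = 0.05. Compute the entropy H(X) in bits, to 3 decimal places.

2.332 bits

H = −Σ pᵢ log₂ pᵢ.
−0.07·log₂(0.07) = 0.2686
−0.30·log₂(0.30) = 0.5211
−0.28·log₂(0.28) = 0.5142
−0.12·log₂(0.12) = 0.3671
−0.18·log₂(0.18) = 0.4453
−0.05·log₂(0.05) = 0.2161
Sum ≈ 2.3323 → 2.332 bits.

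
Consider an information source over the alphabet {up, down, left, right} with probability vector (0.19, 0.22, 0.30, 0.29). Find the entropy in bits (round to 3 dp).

1.975 bits

H = −Σ pᵢ log₂ pᵢ.
−0.19·log₂(0.19) = 0.4552
−0.22·log₂(0.22) = 0.4806
−0.30·log₂(0.30) = 0.5211
−0.29·log₂(0.29) = 0.5179
Sum ≈ 1.9748 → 1.975 bits.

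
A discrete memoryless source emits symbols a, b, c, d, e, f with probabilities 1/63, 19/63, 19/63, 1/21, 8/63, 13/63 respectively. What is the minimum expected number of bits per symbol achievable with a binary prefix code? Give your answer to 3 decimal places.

Repeatedly combine the two least-probable nodes; the expected code length is the sum of the merged weights.
merge 1/63 + 1/21 → 4/63
merge 4/63 + 8/63 → 4/21
merge 4/21 + 13/63 → 25/63
merge 19/63 + 19/63 → 38/63
merge 25/63 + 38/63 → 1
L = 4/63 + 4/21 + 25/63 + 38/63 + 1 = 142/63 ≈ 2.254 bits/symbol.

2.254 bits/symbol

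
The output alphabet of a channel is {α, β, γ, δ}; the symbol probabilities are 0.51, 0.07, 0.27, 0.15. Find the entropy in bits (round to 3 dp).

1.685 bits

H = −Σ pᵢ log₂ pᵢ.
−0.51·log₂(0.51) = 0.4954
−0.07·log₂(0.07) = 0.2686
−0.27·log₂(0.27) = 0.5100
−0.15·log₂(0.15) = 0.4105
Sum ≈ 1.6846 → 1.685 bits.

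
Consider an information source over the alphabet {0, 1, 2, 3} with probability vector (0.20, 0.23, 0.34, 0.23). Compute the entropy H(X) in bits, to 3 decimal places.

1.969 bits

H = −Σ pᵢ log₂ pᵢ.
−0.20·log₂(0.20) = 0.4644
−0.23·log₂(0.23) = 0.4877
−0.34·log₂(0.34) = 0.5292
−0.23·log₂(0.23) = 0.4877
Sum ≈ 1.9689 → 1.969 bits.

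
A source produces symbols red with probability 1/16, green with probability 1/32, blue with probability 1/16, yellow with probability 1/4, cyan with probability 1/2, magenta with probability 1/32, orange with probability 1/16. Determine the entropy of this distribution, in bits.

Each probability is a power of 1/2, so log₂(1/p) is an integer.
H = Σ p·log₂(1/p) = 1/16·4 + 1/32·5 + 1/16·4 + 1/4·2 + 1/2·1 + 1/32·5 + 1/16·4 = 2.0625 bits.

2.0625 bits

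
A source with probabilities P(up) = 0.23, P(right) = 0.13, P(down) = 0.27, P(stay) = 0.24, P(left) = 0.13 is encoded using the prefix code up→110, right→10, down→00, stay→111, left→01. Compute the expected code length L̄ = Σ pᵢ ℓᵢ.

L̄ = Σ pᵢ·ℓᵢ = 0.23·3 + 0.13·2 + 0.27·2 + 0.24·3 + 0.13·2 = 2.47 bits/symbol.

2.47 bits/symbol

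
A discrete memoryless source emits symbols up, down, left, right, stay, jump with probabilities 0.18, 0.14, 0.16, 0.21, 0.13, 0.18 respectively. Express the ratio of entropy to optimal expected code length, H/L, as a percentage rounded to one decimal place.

98.3%

Entropy H = −Σ p log₂ p ≈ 2.5662 bits.
Huffman merges: 13/100+7/50→27/100; 4/25+9/50→17/50; 9/50+21/100→39/100; 27/100+17/50→61/100; 39/100+61/100→1. L = 261/100 ≈ 2.6100.
Efficiency = H/L = 2.5662/2.6100 = 98.3%.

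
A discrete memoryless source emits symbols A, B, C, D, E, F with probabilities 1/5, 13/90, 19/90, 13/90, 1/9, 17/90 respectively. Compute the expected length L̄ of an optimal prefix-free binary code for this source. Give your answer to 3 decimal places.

Repeatedly combine the two least-probable nodes; the expected code length is the sum of the merged weights.
merge 1/9 + 13/90 → 23/90
merge 13/90 + 17/90 → 1/3
merge 1/5 + 19/90 → 37/90
merge 23/90 + 1/3 → 53/90
merge 37/90 + 53/90 → 1
L = 23/90 + 1/3 + 37/90 + 53/90 + 1 = 233/90 ≈ 2.589 bits/symbol.

2.589 bits/symbol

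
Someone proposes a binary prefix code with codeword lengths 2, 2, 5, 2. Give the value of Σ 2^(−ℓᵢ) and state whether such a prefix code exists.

0.78125; yes

With common denominator 2^5 = 32: Σ 2^(−ℓᵢ) = 8/32 + 8/32 + 1/32 + 8/32 = 25/32 = 0.78125.
Kraft's inequality requires Σ ≤ 1; here Σ = 0.78125 ≤ 1, so such a prefix code exists.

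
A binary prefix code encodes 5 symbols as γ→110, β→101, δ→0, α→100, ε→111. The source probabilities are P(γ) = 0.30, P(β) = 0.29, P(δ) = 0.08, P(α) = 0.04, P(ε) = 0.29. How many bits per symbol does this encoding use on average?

L̄ = Σ pᵢ·ℓᵢ = 0.30·3 + 0.29·3 + 0.08·1 + 0.04·3 + 0.29·3 = 2.84 bits/symbol.

2.84 bits/symbol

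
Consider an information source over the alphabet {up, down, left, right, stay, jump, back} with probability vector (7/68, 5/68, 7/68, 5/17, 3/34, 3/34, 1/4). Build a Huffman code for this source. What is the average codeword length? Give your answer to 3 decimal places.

2.618 bits/symbol

Repeatedly combine the two least-probable nodes; the expected code length is the sum of the merged weights.
merge 5/68 + 3/34 → 11/68
merge 3/34 + 7/68 → 13/68
merge 7/68 + 11/68 → 9/34
merge 13/68 + 1/4 → 15/34
merge 9/34 + 5/17 → 19/34
merge 15/34 + 19/34 → 1
L = 11/68 + 13/68 + 9/34 + 15/34 + 19/34 + 1 = 89/34 ≈ 2.618 bits/symbol.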